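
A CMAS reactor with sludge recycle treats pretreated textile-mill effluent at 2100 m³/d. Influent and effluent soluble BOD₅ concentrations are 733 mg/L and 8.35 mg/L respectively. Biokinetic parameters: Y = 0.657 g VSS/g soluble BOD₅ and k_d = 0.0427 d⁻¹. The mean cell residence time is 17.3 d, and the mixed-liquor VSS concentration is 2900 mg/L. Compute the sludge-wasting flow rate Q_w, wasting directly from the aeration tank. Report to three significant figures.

Q_w ≈ 198 m³/d

Steady-state biomass mass balance: V·X·(1 + k_d·θ_c) = Y·Q·(S₀ − S)·θ_c, so V = 0.657 × 2100 × (733 − 8.35) × 17.3 / [2900 × (1 + 0.0427 × 17.3)] = 1.73×10^7 / 5042 = 3430 m³.
With mixed-liquor wasting, θ_c = V/Q_w, so Q_w = V/θ_c = 3430/17.3 = 198.3 m³/d.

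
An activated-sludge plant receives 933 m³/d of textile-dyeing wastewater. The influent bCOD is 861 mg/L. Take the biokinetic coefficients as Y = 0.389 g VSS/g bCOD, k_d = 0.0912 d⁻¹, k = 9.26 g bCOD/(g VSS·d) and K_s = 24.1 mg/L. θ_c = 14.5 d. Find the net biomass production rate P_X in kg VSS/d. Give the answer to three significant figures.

For a completely mixed reactor with recycle the Lawrence–McCarty relation gives S = K_s·(1 + k_d·θ_c) / [θ_c·(Y·k − k_d) − 1] = 24.1 × (1 + 0.0912 × 14.5) / [14.5 × (0.389 × 9.26 − 0.0912) − 1] = 55.97 / 49.91 = 1.121 mg/L.
Y_obs = Y / (1 + k_d θ_c) = 0.389 / (1 + 0.0912 × 14.5) = 0.389 / 2.322 = 0.1675.
Mass of bCOD removed per day: Q(S₀ − S) = 933 × 859.9 g/m³ = 802.3 kg/d.
Net biomass production P_X = Y_obs × Q·(S₀ − S) = 0.1675 × 802.3 = 134.4 kg VSS/d.

P_X ≈ 134 kg VSS/d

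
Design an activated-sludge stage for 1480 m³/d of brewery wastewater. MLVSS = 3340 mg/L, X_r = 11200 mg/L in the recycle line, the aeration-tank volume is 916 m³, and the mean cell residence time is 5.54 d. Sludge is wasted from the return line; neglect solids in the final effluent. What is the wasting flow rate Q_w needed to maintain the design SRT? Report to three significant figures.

Q_w ≈ 49.3 m³/d

Wasting from the return line (neglecting effluent solids): Q_w = V·X / (θ_c·X_r) = 916.0 × 3340 / (5.54 × 11200) = 49.31 m³/d.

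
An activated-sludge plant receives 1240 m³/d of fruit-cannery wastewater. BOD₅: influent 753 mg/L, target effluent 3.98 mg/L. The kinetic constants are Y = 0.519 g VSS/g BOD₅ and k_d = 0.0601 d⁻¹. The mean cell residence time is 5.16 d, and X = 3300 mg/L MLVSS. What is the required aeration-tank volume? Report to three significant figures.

V ≈ 575 m³

From the SRT design equation V = Y Q (S₀−S) θ_c / [X (1 + k_d θ_c)] = 0.519 × 1240 × (753 − 3.98) × 5.16 / [3300 × (1 + 0.0601 × 5.16)] = 2.49×10^6 / 4323 = 575.3 m³.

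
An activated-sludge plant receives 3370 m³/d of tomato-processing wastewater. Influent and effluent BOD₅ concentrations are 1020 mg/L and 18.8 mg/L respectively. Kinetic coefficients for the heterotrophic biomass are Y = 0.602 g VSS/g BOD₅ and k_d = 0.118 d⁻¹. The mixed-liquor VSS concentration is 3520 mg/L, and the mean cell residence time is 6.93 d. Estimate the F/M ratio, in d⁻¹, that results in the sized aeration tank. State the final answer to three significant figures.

Rearranging the biomass balance for a CMAS with decay, V = Y·Q·ΔS·θ_c / [X·(1+k_d θ_c)] = 0.602 × 3370 × (1020 − 18.8) × 6.93 / [3520 × (1 + 0.118 × 6.93)] = 1.41×10^7 / 6398 = 2200 m³.
F/M = applied load / biomass = Q·S₀/(V·X) = 3370 × 1020 / (2200 × 3520) = 0.4439 d⁻¹.

F/M ≈ 0.444 d⁻¹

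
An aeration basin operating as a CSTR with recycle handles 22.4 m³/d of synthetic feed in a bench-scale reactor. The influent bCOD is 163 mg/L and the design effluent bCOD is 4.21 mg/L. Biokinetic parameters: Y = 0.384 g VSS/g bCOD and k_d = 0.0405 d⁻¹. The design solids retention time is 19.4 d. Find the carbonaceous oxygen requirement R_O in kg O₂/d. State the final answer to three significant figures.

R_O ≈ 2.47 kg O₂/d

Y_obs = Y / (1 + k_d θ_c) = 0.384 / (1 + 0.0405 × 19.4) = 0.384 / 1.786 = 0.2150.
Substrate removed = Q·(S₀ − S) = 22.4 m³/d × (163 − 4.21) g/m³ = 3.56×10^3 g/d = 3.557 kg/d.
Net sludge production P_X = 0.2150 × 3.557 = 0.7649 kg VSS/d.
Carbonaceous O₂ demand = substrate oxidised − cell-mass equivalent = 3.557 − 1.42 × 0.7649 = 2.471 kg O₂/d.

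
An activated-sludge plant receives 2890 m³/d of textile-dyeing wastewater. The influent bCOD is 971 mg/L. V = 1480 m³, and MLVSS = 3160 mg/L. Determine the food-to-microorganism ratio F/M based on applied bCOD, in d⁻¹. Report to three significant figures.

F/M ≈ 0.600 d⁻¹

Food-to-microorganism ratio F/M = Q S₀ / (V X) = 2890 × 971 / (1480 × 3160) = 0.6000 d⁻¹.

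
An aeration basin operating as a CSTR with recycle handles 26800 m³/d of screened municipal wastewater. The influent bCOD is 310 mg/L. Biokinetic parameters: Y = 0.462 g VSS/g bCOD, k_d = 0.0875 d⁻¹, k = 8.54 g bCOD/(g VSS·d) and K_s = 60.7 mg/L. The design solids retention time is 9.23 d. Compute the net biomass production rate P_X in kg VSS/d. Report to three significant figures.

From the Monod/SRT balance for a CMAS, S = K_s·(1+k_d θ_c)/[θ_c·(Y k − k_d) − 1] = 60.7 × (1 + 0.0875 × 9.23) / [9.23 × (0.462 × 8.54 − 0.0875) − 1] = 109.7 / 34.61 = 3.170 mg/L.
Y_obs = Y / (1 + k_d θ_c) = 0.462 / (1 + 0.0875 × 9.23) = 0.462 / 1.808 = 0.2556.
Mass of bCOD removed per day: Q(S₀ − S) = 26800 × 306.8 g/m³ = 8223 kg/d.
Net biomass production P_X = Y_obs × Q·(S₀ − S) = 0.2556 × 8223 = 2102 kg VSS/d.

P_X ≈ 2100 kg VSS/d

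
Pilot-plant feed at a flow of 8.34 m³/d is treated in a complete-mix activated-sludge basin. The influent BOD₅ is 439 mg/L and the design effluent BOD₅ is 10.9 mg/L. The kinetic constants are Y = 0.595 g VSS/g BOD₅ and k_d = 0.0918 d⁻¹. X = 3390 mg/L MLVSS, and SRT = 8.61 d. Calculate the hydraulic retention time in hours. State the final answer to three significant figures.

Rearranging the biomass balance for a CMAS with decay, V = Y·Q·ΔS·θ_c / [X·(1+k_d θ_c)] = 0.595 × 8.34 × (439 − 10.9) × 8.61 / [3390 × (1 + 0.0918 × 8.61)] = 1.83×10^4 / 6069 = 3.014 m³.
HRT = V/Q = 3.014 m³ / 8.34 m³·d⁻¹ = 0.3613 d × 24 = 8.672 h.

τ ≈ 8.67 h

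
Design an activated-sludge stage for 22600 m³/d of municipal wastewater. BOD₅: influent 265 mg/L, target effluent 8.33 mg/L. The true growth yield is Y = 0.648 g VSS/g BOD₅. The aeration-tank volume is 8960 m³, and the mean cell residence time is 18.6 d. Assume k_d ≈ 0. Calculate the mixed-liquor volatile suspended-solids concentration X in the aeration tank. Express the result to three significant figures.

Without decay, X = Y Q (S₀−S) θ_c / V = 0.648 × 22600 × (265 − 8.33) × 18.6 / 8960 = 7803 mg/L.

X ≈ 7800 mg/L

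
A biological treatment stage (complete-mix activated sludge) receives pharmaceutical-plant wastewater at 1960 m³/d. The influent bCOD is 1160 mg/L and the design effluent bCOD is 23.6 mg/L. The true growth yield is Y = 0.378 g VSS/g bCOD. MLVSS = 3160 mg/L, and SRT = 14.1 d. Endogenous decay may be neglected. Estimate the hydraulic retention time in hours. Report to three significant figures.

τ ≈ 46.0 h

V·X = Y·Q·ΔS·θ_c gives V = 0.378 × 1960 × (1160 − 23.6) × 14.1 / 3160 = 3757 m³.
τ = V/Q = 3757/1960 = 1.917 d, or 46.00 h.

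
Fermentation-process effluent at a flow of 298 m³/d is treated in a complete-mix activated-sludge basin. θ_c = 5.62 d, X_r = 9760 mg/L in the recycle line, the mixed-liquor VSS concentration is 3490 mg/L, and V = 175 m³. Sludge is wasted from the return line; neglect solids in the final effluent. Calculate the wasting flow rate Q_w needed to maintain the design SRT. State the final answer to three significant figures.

Q_w ≈ 11.1 m³/d

Q_w = (V·X)/(θ_c X_r) = 175.0 × 3490 / (5.62 × 9760) = 11.13 m³/d.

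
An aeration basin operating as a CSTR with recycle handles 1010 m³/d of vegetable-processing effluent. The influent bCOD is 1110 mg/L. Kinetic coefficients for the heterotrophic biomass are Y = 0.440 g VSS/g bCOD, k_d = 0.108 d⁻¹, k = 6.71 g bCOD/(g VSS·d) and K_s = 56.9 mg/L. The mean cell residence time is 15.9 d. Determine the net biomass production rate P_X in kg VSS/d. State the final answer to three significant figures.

From the Monod/SRT balance for a CMAS, S = K_s·(1+k_d θ_c)/[θ_c·(Y k − k_d) − 1] = 56.9 × (1 + 0.108 × 15.9) / [15.9 × (0.440 × 6.71 − 0.108) − 1] = 154.6 / 44.23 = 3.496 mg/L.
Y_obs = Y / (1 + k_d θ_c) = 0.440 / (1 + 0.108 × 15.9) = 0.440 / 2.717 = 0.1619.
Mass of bCOD removed per day: Q(S₀ − S) = 1010 × 1106 g/m³ = 1118 kg/d.
So the net sludge growth is P_X = 0.1619 × 1118 = 181.0 kg VSS/d.

P_X ≈ 181 kg VSS/d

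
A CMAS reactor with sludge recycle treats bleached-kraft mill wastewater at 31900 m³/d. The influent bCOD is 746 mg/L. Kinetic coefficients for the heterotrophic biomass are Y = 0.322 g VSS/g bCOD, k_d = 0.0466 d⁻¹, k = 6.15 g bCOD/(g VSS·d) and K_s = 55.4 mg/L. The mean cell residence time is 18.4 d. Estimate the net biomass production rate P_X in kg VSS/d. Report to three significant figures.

P_X ≈ 4110 kg VSS/d

Effluent substrate depends only on kinetics and SRT: S = K_s(1 + k_d θ_c) / [θ_c(Yk − k_d) − 1] = 55.4 × (1 + 0.0466 × 18.4) / [18.4 × (0.322 × 6.15 − 0.0466) − 1] = 102.9 / 34.58 = 2.976 mg/L.
Correct the yield for decay: Y_obs = Y/(1 + k_d θ_c) = 0.322 / (1 + 0.0466 × 18.4) = 0.322 / 1.857 = 0.1734.
Q·(S₀ − S) = 31900 × (746 − 2.98) × 10⁻³ = 23702 kg/d removed.
Net biomass production P_X = Y_obs × Q·(S₀ − S) = 0.1734 × 23702 = 4109 kg VSS/d.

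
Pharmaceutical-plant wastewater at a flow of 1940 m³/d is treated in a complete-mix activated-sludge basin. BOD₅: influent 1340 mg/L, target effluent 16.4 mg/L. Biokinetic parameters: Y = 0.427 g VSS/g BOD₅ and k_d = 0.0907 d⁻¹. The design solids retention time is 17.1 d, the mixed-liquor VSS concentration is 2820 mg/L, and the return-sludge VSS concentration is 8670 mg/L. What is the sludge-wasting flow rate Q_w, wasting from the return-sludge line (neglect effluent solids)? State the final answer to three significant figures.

Q_w ≈ 49.6 m³/d

Steady-state biomass mass balance: V·X·(1 + k_d·θ_c) = Y·Q·(S₀ − S)·θ_c, so V = 0.427 × 1940 × (1340 − 16.4) × 17.1 / [2820 × (1 + 0.0907 × 17.1)] = 1.87×10^7 / 7194 = 2606 m³.
θ_c = V·X/(Q_w·X_r) when wasting from the recycle, so Q_w = V·X/(θ_c·X_r) = 2606 × 2820 / (17.1 × 8670) = 49.57 m³/d.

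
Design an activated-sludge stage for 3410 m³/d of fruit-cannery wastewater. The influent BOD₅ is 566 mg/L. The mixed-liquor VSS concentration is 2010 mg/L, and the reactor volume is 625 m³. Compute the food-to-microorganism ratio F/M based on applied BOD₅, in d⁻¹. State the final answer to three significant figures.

Food-to-microorganism ratio F/M = Q S₀ / (V X) = 3410 × 566 / (625.0 × 2010) = 1.536 d⁻¹.

F/M ≈ 1.54 d⁻¹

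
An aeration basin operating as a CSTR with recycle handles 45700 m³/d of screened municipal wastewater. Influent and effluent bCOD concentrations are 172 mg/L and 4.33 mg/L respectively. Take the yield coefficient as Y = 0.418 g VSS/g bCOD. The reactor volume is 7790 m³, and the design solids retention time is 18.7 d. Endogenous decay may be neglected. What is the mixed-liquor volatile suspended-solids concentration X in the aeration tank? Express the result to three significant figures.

Without decay, X = Y Q (S₀−S) θ_c / V = 0.418 × 45700 × (172 − 4.33) × 18.7 / 7790 = 7689 mg/L.

X ≈ 7690 mg/L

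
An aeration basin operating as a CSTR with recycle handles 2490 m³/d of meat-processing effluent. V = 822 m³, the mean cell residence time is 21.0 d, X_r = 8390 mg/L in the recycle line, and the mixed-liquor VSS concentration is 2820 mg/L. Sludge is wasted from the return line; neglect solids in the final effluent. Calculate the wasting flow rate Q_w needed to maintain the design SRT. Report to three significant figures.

Wasting from the return line (neglecting effluent solids): Q_w = V·X / (θ_c·X_r) = 822.0 × 2820 / (21.0 × 8390) = 13.16 m³/d.

Q_w ≈ 13.2 m³/d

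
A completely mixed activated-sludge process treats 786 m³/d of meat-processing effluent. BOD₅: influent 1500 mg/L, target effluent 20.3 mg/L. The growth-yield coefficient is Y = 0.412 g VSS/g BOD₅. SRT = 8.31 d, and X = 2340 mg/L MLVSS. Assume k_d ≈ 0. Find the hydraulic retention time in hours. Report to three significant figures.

Biomass mass balance (decay neglected): V·X = Y·Q·(S₀ − S)·θ_c, so V = 0.412 × 786 × (1500 − 20.3) × 8.31 / 2340 = 1702 m³.
Hydraulic retention time τ = V/Q = 1702 / 786 = 2.165 d = 51.96 h.

τ ≈ 52.0 h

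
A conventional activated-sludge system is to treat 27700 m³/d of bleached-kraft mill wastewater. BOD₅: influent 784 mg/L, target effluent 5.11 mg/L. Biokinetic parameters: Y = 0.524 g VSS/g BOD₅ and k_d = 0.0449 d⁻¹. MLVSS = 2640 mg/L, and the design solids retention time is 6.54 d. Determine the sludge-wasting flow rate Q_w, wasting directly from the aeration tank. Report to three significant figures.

Steady-state biomass mass balance: V·X·(1 + k_d·θ_c) = Y·Q·(S₀ − S)·θ_c, so V = 0.524 × 27700 × (784 − 5.11) × 6.54 / [2640 × (1 + 0.0449 × 6.54)] = 7.39×10^7 / 3415 = 21649 m³.
With mixed-liquor wasting, θ_c = V/Q_w, so Q_w = V/θ_c = 21649/6.54 = 3310 m³/d.

Q_w ≈ 3310 m³/d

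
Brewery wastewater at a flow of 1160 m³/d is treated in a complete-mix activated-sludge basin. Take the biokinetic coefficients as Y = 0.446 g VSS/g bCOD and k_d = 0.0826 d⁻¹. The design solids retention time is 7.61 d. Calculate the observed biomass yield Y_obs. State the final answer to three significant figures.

Correct the yield for decay: Y_obs = Y/(1 + k_d θ_c) = 0.446 / (1 + 0.0826 × 7.61) = 0.446 / 1.629 = 0.2739.

Y_obs ≈ 0.274 g VSS/g bCOD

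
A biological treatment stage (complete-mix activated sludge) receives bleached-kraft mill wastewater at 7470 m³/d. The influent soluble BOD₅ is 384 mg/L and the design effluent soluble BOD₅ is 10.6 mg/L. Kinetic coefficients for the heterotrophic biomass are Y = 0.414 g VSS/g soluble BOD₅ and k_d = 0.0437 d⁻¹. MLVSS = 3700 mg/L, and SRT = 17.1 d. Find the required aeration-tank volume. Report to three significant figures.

Rearranging the biomass balance for a CMAS with decay, V = Y·Q·ΔS·θ_c / [X·(1+k_d θ_c)] = 0.414 × 7470 × (384 − 10.6) × 17.1 / [3700 × (1 + 0.0437 × 17.1)] = 1.97×10^7 / 6465 = 3054 m³.

V ≈ 3050 m³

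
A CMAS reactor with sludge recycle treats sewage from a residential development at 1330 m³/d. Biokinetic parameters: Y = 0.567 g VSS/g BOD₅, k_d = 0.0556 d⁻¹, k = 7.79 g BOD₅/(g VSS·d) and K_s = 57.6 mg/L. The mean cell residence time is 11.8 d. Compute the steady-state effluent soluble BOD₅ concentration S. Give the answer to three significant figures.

From the Monod/SRT balance for a CMAS, S = K_s·(1+k_d θ_c)/[θ_c·(Y k − k_d) − 1] = 57.6 × (1 + 0.0556 × 11.8) / [11.8 × (0.567 × 7.79 − 0.0556) − 1] = 95.39 / 50.46 = 1.890 mg/L.

S ≈ 1.89 mg/L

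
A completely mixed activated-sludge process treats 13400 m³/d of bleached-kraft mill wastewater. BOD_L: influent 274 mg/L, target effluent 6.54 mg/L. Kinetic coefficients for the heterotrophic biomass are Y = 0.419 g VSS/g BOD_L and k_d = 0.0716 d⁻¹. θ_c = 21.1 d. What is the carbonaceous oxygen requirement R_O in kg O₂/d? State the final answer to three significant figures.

R_O ≈ 2730 kg O₂/d

Y_obs = Y / (1 + k_d θ_c) = 0.419 / (1 + 0.0716 × 21.1) = 0.419 / 2.511 = 0.1669.
ΔS = 274 − 6.54 = 267.5 mg/L, so the substrate removal rate is 13400 × 267.5/1000 = 3584 kg BOD_L/d.
Net sludge production P_X = 0.1669 × 3584 = 598.1 kg VSS/d.
R_O = Q·ΔS − 1.42 P_X = 3584 − 849.3 = 2735 kg O₂/d.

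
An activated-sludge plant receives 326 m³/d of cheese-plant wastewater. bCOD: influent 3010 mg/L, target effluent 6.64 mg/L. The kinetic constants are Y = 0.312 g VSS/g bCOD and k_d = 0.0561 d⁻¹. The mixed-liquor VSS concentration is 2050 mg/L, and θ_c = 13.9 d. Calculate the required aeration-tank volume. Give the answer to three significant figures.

V ≈ 1160 m³

Rearranging the biomass balance for a CMAS with decay, V = Y·Q·ΔS·θ_c / [X·(1+k_d θ_c)] = 0.312 × 326 × (3010 − 6.64) × 13.9 / [2050 × (1 + 0.0561 × 13.9)] = 4.25×10^6 / 3649 = 1164 m³.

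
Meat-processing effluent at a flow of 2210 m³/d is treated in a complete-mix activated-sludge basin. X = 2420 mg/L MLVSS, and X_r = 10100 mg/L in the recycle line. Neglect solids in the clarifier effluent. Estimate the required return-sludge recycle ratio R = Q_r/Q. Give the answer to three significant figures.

R ≈ 0.315

Solids balance on the clarifier gives (1+R)X = R·X_r, so R = X/(X_r − X) = 2420 / (10100 − 2420) = 0.3151.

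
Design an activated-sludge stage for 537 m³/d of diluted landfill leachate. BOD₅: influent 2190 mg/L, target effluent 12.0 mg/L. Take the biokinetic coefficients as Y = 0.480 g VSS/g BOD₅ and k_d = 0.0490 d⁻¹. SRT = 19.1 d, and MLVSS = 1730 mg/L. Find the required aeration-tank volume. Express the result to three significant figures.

Rearranging the biomass balance for a CMAS with decay, V = Y·Q·ΔS·θ_c / [X·(1+k_d θ_c)] = 0.480 × 537 × (2190 − 12.0) × 19.1 / [1730 × (1 + 0.0490 × 19.1)] = 1.07×10^7 / 3349 = 3202 m³.

V ≈ 3200 m³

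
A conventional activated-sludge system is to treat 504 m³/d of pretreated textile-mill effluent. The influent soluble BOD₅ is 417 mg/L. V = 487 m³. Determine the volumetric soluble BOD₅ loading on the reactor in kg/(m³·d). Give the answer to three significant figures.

L_v = Q S₀ / V = 504 × 417 × 10⁻³ / 487.0 = 0.4316 kg/(m³·d).

L_v ≈ 0.432 kg soluble BOD₅/(m³·d)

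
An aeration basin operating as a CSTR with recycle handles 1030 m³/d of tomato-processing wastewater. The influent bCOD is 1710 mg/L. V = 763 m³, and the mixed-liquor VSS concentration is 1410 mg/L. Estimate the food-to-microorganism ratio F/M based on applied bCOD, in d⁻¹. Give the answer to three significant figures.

F/M = applied load / biomass = Q·S₀/(V·X) = 1030 × 1710 / (763.0 × 1410) = 1.637 d⁻¹.

F/M ≈ 1.64 d⁻¹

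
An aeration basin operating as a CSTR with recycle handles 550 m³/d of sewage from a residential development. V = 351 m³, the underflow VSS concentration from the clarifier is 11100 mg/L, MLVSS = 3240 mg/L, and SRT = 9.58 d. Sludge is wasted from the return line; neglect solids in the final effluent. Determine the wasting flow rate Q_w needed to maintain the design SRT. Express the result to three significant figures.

Q_w ≈ 10.7 m³/d

Wasting from the return line (neglecting effluent solids): Q_w = V·X / (θ_c·X_r) = 351.0 × 3240 / (9.58 × 11100) = 10.69 m³/d.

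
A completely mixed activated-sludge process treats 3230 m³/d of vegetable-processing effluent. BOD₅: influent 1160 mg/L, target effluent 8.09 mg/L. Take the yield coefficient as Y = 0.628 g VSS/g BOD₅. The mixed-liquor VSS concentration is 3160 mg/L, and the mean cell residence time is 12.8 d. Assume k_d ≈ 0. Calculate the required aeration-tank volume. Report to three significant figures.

V ≈ 9460 m³

With k_d = 0 the design equation reduces to V = Y Q (S₀−S) θ_c / X = 0.628 × 3230 × (1160 − 8.09) × 12.8 / 3160 = 9465 m³.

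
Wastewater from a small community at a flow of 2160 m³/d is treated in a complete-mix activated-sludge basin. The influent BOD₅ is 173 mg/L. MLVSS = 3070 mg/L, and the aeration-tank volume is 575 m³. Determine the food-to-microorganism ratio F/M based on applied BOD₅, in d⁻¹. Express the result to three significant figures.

F/M ≈ 0.212 d⁻¹

F/M = Q·S₀ / (V·X) = 2160 × 173 / (575.0 × 3070) = 0.2117 g BOD₅·(g VSS·d)⁻¹.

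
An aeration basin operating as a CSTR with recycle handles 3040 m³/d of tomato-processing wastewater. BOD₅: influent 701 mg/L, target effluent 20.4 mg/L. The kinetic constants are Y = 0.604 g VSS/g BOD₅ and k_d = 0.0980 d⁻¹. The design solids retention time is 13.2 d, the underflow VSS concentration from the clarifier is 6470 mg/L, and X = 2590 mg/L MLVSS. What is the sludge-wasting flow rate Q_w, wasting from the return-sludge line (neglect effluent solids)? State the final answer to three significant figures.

Steady-state biomass mass balance: V·X·(1 + k_d·θ_c) = Y·Q·(S₀ − S)·θ_c, so V = 0.604 × 3040 × (701 − 20.4) × 13.2 / [2590 × (1 + 0.0980 × 13.2)] = 1.65×10^7 / 5940 = 2777 m³.
Q_w = (V·X)/(θ_c X_r) = 2777 × 2590 / (13.2 × 6470) = 84.21 m³/d.

Q_w ≈ 84.2 m³/d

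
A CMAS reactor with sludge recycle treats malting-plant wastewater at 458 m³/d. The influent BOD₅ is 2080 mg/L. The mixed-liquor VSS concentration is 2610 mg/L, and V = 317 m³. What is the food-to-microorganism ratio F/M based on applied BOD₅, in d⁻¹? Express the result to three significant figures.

Food-to-microorganism ratio F/M = Q S₀ / (V X) = 458 × 2080 / (317.0 × 2610) = 1.151 d⁻¹.

F/M ≈ 1.15 d⁻¹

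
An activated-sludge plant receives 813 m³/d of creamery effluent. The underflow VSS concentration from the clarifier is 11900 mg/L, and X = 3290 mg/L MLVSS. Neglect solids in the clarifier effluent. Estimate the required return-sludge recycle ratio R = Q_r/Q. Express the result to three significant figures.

R ≈ 0.382

R = Q_r/Q = X/(X_r − X) = 3290 / (11900 − 3290) = 0.3821.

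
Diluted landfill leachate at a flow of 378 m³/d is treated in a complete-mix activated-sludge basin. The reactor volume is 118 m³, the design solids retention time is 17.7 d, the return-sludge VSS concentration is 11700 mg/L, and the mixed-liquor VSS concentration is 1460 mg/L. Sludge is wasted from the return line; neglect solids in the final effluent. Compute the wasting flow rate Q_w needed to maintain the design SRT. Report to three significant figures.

Q_w ≈ 0.832 m³/d

Q_w = (V·X)/(θ_c X_r) = 118.0 × 1460 / (17.7 × 11700) = 0.8319 m³/d.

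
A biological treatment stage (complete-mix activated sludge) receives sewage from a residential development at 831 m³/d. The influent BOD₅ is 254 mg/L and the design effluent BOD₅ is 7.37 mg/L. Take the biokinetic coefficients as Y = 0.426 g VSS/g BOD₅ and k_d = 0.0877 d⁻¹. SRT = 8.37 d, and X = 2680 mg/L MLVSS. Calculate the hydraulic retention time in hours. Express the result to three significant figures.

Steady-state biomass mass balance: V·X·(1 + k_d·θ_c) = Y·Q·(S₀ − S)·θ_c, so V = 0.426 × 831 × (254 − 7.37) × 8.37 / [2680 × (1 + 0.0877 × 8.37)] = 7.31×10^5 / 4647 = 157.2 m³.
τ = V/Q = 157.2/831 = 0.1892 d, or 4.541 h.

τ ≈ 4.54 h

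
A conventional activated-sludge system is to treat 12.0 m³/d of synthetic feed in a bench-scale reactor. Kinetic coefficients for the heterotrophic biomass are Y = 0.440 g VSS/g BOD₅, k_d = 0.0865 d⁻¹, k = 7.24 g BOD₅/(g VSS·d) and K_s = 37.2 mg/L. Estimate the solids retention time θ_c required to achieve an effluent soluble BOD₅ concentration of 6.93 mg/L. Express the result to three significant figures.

At the target effluent, Y k S/(K_s+S) = 0.440×7.24×6.93/44.13 = 0.5003 d⁻¹.
Then 1/θ_c = μ − k_d = 0.5003 − 0.0865 = 0.4138 d⁻¹, giving θ_c = 2.417 d.

θ_c ≈ 2.42 d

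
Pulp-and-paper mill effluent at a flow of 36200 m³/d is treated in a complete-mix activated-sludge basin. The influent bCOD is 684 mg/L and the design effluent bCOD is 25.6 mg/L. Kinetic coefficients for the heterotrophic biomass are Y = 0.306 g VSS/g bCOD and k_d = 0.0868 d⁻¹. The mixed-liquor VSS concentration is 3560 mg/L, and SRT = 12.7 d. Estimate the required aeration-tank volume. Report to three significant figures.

V ≈ 12400 m³

Steady-state biomass mass balance: V·X·(1 + k_d·θ_c) = Y·Q·(S₀ − S)·θ_c, so V = 0.306 × 36200 × (684 − 25.6) × 12.7 / [3560 × (1 + 0.0868 × 12.7)] = 9.26×10^7 / 7484 = 12376 m³.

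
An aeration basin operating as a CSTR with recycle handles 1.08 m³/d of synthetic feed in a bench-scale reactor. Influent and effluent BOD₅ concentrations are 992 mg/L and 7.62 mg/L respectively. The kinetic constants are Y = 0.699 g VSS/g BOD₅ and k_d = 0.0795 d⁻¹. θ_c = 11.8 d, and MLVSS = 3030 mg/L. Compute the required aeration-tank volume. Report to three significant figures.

V ≈ 1.49 m³

Rearranging the biomass balance for a CMAS with decay, V = Y·Q·ΔS·θ_c / [X·(1+k_d θ_c)] = 0.699 × 1.08 × (992 − 7.62) × 11.8 / [3030 × (1 + 0.0795 × 11.8)] = 8.77×10^3 / 5872 = 1.493 m³.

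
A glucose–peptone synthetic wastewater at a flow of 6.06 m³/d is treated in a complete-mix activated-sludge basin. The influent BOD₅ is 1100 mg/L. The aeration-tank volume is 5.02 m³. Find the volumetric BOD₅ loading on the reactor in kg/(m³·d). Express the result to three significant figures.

L_v ≈ 1.33 kg BOD₅/(m³·d)

Volumetric loading L_v = Q·S₀ / V = 6.06 × 1100 g/m³ / 5.020 m³ = 1328 g/(m³·d) = 1.328 kg BOD₅/(m³·d).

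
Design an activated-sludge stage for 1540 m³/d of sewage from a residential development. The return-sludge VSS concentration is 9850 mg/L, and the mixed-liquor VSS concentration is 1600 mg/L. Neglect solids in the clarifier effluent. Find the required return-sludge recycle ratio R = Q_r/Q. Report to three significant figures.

R = Q_r/Q = X/(X_r − X) = 1600 / (9850 − 1600) = 0.1939.

R ≈ 0.194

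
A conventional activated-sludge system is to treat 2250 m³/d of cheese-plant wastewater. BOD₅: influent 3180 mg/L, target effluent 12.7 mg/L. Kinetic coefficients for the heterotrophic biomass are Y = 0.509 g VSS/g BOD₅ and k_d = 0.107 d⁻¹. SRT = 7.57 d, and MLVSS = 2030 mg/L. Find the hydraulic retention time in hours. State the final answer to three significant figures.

Rearranging the biomass balance for a CMAS with decay, V = Y·Q·ΔS·θ_c / [X·(1+k_d θ_c)] = 0.509 × 2250 × (3180 − 12.7) × 7.57 / [2030 × (1 + 0.107 × 7.57)] = 2.75×10^7 / 3674 = 7473 m³.
HRT = V/Q = 7473 m³ / 2250 m³·d⁻¹ = 3.321 d × 24 = 79.72 h.

τ ≈ 79.7 h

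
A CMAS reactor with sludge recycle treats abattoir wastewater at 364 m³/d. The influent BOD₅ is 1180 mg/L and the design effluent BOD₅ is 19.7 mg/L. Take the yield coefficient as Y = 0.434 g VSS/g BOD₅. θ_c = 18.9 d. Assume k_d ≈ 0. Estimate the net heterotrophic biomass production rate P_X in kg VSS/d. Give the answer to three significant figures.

P_X ≈ 183 kg VSS/d

No decay correction is needed, so Y_obs = Y = 0.434.
Substrate removed = Q·(S₀ − S) = 364 m³/d × (1180 − 19.7) g/m³ = 4.22×10^5 g/d = 422.3 kg/d.
Biomass produced: P_X = Y_obs·Q·ΔS = 0.4340 × 422.3 ≈ 183.3 kg VSS/d.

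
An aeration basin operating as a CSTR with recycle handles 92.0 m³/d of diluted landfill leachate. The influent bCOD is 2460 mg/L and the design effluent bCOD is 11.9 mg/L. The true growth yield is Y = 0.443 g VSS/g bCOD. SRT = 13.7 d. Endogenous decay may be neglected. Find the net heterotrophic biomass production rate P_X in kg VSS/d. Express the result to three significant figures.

P_X ≈ 99.8 kg VSS/d

With endogenous decay neglected, the observed yield equals the true yield: Y_obs = Y = 0.443 g VSS/g bCOD.
ΔS = 2460 − 11.9 = 2448 mg/L, so the substrate removal rate is 92.0 × 2448/1000 = 225.2 kg bCOD/d.
P_X = Y_obs · Q(S₀ − S) = 0.4430 × 225.2 = 99.77 kg VSS/d.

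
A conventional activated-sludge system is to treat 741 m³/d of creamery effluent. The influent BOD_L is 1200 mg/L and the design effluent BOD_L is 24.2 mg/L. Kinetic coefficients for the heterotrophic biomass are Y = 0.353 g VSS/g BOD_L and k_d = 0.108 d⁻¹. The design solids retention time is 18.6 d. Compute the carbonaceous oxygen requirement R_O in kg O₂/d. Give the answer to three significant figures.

R_O ≈ 726 kg O₂/d

The observed yield is Y_obs = Y/(1 + k_d·θ_c) = 0.353 / (1 + 0.108 × 18.6) = 0.353 / 3.009 = 0.1173 g VSS per g BOD_L removed.
Substrate removed = Q·(S₀ − S) = 741 m³/d × (1200 − 24.2) g/m³ = 8.71×10^5 g/d = 871.3 kg/d.
Biomass synthesised: P_X = Y_obs × 871.3 = 102.2 kg VSS/d.
R_O = Q·ΔS − 1.42 P_X = 871.3 − 145.2 = 726.1 kg O₂/d.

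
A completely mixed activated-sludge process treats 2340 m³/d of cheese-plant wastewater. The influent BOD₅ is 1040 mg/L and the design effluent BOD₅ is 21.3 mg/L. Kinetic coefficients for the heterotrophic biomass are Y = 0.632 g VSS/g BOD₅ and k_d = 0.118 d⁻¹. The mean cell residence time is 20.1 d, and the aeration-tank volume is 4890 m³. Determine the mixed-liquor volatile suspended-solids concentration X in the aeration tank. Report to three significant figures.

X ≈ 1840 mg/L

From V·X·(1 + k_d·θ_c) = Y·Q·(S₀ − S)·θ_c: X = 0.632 × 2340 × (1040 − 21.3) × 20.1 / [4890 × (1 + 0.118 × 20.1)] = 1837 mg/L.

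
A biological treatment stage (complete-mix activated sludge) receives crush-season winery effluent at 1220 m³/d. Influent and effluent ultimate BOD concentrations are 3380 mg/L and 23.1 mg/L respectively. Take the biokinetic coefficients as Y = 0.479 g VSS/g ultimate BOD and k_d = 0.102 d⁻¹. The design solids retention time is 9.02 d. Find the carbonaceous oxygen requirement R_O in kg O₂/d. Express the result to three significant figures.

R_O ≈ 2640 kg O₂/d

The observed yield is Y_obs = Y/(1 + k_d·θ_c) = 0.479 / (1 + 0.102 × 9.02) = 0.479 / 1.920 = 0.2495 g VSS per g ultimate BOD removed.
ΔS = 3380 − 23.1 = 3357 mg/L, so the substrate removal rate is 1220 × 3357/1000 = 4095 kg ultimate BOD/d.
Biomass synthesised: P_X = Y_obs × 4095 = 1022 kg VSS/d.
R_O = Q·ΔS − 1.42 P_X = 4095 − 1451 = 2645 kg O₂/d.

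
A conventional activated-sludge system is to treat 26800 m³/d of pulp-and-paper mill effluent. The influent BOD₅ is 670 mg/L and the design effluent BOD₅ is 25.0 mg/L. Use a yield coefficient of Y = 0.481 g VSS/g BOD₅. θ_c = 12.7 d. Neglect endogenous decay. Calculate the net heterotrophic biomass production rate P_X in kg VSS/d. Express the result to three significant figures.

No decay correction is needed, so Y_obs = Y = 0.481.
Mass of BOD₅ removed per day: Q(S₀ − S) = 26800 × 645.0 g/m³ = 17286 kg/d.
Net biomass production P_X = Y_obs × Q·(S₀ − S) = 0.4810 × 17286 = 8315 kg VSS/d.

P_X ≈ 8310 kg VSS/d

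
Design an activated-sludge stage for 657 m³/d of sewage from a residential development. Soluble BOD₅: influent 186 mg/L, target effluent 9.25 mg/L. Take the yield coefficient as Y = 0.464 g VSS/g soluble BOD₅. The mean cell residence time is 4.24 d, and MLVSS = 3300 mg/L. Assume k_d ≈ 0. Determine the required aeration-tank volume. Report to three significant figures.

V ≈ 69.2 m³

Biomass mass balance (decay neglected): V·X = Y·Q·(S₀ − S)·θ_c, so V = 0.464 × 657 × (186 − 9.25) × 4.24 / 3300 = 69.23 m³.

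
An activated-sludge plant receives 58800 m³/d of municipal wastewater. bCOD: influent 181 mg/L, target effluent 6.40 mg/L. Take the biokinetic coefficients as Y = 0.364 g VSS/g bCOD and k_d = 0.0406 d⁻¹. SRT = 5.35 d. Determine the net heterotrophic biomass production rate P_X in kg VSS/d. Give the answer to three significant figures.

P_X ≈ 3070 kg VSS/d

Y_obs = Y / (1 + k_d θ_c) = 0.364 / (1 + 0.0406 × 5.35) = 0.364 / 1.217 = 0.2990.
Q·(S₀ − S) = 58800 × (181 − 6.40) × 10⁻³ = 10266 kg/d removed.
So the net sludge growth is P_X = 0.2990 × 10266 = 3070 kg VSS/d.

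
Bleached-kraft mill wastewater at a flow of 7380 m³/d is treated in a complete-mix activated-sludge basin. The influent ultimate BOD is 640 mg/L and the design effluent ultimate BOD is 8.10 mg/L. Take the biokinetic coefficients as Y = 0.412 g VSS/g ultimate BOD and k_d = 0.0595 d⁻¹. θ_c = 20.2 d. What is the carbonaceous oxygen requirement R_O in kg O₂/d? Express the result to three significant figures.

R_O ≈ 3420 kg O₂/d

The observed yield is Y_obs = Y/(1 + k_d·θ_c) = 0.412 / (1 + 0.0595 × 20.2) = 0.412 / 2.202 = 0.1871 g VSS per g ultimate BOD removed.
Mass of ultimate BOD removed per day: Q(S₀ − S) = 7380 × 631.9 g/m³ = 4663 kg/d.
P_X = Y_obs·Q·(S₀ − S) = 0.1871 × 4663 = 872.6 kg VSS/d.
R_O = Q·(S₀ − S) − 1.42·P_X = 4663 − 1.42 × 872.6 = 3424 kg O₂/d.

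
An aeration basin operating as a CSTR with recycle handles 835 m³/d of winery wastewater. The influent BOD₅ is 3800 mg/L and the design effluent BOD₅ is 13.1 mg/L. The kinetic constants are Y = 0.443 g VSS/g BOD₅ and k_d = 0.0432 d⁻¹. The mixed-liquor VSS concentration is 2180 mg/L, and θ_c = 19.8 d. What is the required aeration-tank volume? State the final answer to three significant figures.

V ≈ 6860 m³

From the SRT design equation V = Y Q (S₀−S) θ_c / [X (1 + k_d θ_c)] = 0.443 × 835 × (3800 − 13.1) × 19.8 / [2180 × (1 + 0.0432 × 19.8)] = 2.77×10^7 / 4045 = 6857 m³.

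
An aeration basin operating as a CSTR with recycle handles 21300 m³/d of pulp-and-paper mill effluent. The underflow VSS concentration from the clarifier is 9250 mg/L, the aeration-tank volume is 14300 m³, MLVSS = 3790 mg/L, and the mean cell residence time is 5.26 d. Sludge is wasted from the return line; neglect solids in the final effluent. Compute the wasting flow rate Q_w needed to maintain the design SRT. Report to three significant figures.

Q_w ≈ 1110 m³/d

Wasting from the return line (neglecting effluent solids): Q_w = V·X / (θ_c·X_r) = 14300 × 3790 / (5.26 × 9250) = 1114 m³/d.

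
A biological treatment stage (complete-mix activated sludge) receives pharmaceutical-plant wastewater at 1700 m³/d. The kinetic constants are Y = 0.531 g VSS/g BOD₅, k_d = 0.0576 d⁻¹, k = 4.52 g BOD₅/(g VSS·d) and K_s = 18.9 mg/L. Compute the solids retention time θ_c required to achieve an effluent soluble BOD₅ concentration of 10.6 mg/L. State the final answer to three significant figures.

θ_c ≈ 1.24 d

From 1/θ_c = Y·k·S/(K_s + S) − k_d: Y·k·S/(K_s+S) = 0.531 × 4.52 × 10.6 / (18.9 + 10.6) = 0.8624 d⁻¹.
1/θ_c = 0.8624 − 0.0576 = 0.8048 d⁻¹, so θ_c = 1.243 d.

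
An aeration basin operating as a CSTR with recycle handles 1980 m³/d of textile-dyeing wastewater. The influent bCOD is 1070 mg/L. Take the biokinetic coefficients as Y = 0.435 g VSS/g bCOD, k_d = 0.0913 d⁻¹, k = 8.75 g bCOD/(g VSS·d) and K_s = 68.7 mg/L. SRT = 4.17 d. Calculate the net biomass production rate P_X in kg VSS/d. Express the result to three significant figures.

For a completely mixed reactor with recycle the Lawrence–McCarty relation gives S = K_s·(1 + k_d·θ_c) / [θ_c·(Y·k − k_d) − 1] = 68.7 × (1 + 0.0913 × 4.17) / [4.17 × (0.435 × 8.75 − 0.0913) − 1] = 94.86 / 14.49 = 6.546 mg/L.
Observed yield with endogenous decay: Y_obs = Y / (1 + k_d·θ_c) = 0.435 / (1 + 0.0913 × 4.17) = 0.435 / 1.381 = 0.3151 g VSS/g bCOD.
Mass of bCOD removed per day: Q(S₀ − S) = 1980 × 1063 g/m³ = 2106 kg/d.
So the net sludge growth is P_X = 0.3151 × 2106 = 663.4 kg VSS/d.

P_X ≈ 663 kg VSS/d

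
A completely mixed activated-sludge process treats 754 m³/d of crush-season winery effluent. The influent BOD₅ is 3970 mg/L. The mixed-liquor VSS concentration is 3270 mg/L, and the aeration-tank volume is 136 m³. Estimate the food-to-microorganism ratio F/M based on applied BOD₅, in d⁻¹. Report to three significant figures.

F/M = applied load / biomass = Q·S₀/(V·X) = 754 × 3970 / (136.0 × 3270) = 6.731 d⁻¹.

F/M ≈ 6.73 d⁻¹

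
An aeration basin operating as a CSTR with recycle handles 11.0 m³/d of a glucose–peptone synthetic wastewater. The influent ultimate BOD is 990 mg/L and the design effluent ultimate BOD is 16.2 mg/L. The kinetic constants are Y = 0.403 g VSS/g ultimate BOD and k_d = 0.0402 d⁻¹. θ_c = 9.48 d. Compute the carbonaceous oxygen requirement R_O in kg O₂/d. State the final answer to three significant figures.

R_O ≈ 6.27 kg O₂/d

Observed yield with endogenous decay: Y_obs = Y / (1 + k_d·θ_c) = 0.403 / (1 + 0.0402 × 9.48) = 0.403 / 1.381 = 0.2918 g VSS/g ultimate BOD.
Q·(S₀ − S) = 11.0 × (990 − 16.2) × 10⁻³ = 10.71 kg/d removed.
P_X = Y_obs·Q·(S₀ − S) = 0.2918 × 10.71 = 3.126 kg VSS/d.
R_O = Q·ΔS − 1.42 P_X = 10.71 − 4.438 = 6.273 kg O₂/d.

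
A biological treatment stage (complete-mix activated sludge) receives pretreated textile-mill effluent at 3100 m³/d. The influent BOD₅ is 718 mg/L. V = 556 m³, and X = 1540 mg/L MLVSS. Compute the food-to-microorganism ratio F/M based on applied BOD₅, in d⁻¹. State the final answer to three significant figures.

F/M ≈ 2.60 d⁻¹

Food-to-microorganism ratio F/M = Q S₀ / (V X) = 3100 × 718 / (556.0 × 1540) = 2.600 d⁻¹.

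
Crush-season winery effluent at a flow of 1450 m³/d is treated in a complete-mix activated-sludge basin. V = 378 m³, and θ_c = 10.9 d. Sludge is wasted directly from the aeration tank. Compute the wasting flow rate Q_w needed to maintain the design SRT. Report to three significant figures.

Q_w ≈ 34.7 m³/d

For wasting at MLVSS concentration, Q_w = V/θ_c = 378.0/10.9 = 34.68 m³/d.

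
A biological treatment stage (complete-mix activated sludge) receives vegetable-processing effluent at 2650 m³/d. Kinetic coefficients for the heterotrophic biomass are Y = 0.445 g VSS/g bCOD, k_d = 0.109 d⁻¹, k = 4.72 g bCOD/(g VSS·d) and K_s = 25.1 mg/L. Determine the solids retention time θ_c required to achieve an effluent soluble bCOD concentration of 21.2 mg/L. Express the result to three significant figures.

From 1/θ_c = Y·k·S/(K_s + S) − k_d: Y·k·S/(K_s+S) = 0.445 × 4.72 × 21.2 / (25.1 + 21.2) = 0.9617 d⁻¹.
θ_c = 1/(μ − k_d) = 1/(0.9617 − 0.109) = 1/0.8527 = 1.173 d.

θ_c ≈ 1.17 d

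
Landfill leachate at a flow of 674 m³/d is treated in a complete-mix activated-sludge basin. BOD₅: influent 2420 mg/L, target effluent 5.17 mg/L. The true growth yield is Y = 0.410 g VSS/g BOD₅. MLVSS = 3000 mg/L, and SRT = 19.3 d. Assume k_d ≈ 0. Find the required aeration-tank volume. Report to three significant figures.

With k_d = 0 the design equation reduces to V = Y Q (S₀−S) θ_c / X = 0.410 × 674 × (2420 − 5.17) × 19.3 / 3000 = 4293 m³.

V ≈ 4290 m³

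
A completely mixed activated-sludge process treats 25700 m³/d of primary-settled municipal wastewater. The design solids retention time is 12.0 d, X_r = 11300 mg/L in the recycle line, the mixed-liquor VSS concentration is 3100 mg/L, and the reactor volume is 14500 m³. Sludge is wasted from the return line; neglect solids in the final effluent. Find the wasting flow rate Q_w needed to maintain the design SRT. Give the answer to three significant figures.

Q_w ≈ 331 m³/d

Q_w = (V·X)/(θ_c X_r) = 14500 × 3100 / (12.0 × 11300) = 331.5 m³/d.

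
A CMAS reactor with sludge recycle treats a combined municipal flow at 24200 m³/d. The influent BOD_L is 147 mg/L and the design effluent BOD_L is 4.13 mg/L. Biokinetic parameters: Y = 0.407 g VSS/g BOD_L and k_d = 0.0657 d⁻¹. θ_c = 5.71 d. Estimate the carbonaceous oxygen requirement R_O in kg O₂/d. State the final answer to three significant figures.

R_O ≈ 2000 kg O₂/d

Observed yield with endogenous decay: Y_obs = Y / (1 + k_d·θ_c) = 0.407 / (1 + 0.0657 × 5.71) = 0.407 / 1.375 = 0.2960 g VSS/g BOD_L.
Mass of BOD_L removed per day: Q(S₀ − S) = 24200 × 142.9 g/m³ = 3457 kg/d.
Biomass synthesised: P_X = Y_obs × 3457 = 1023 kg VSS/d.
R_O = Q·(S₀ − S) − 1.42·P_X = 3457 − 1.42 × 1023 = 2004 kg O₂/d.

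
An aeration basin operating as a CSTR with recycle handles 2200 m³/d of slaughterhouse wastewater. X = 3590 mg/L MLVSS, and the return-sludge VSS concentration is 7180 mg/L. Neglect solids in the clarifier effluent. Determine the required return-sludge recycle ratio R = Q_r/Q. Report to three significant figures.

R ≈ 1.00

Mass balance around the secondary clarifier (neglecting effluent solids): R = X / (X_r − X) = 3590 / (7180 − 3590) = 1.000.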